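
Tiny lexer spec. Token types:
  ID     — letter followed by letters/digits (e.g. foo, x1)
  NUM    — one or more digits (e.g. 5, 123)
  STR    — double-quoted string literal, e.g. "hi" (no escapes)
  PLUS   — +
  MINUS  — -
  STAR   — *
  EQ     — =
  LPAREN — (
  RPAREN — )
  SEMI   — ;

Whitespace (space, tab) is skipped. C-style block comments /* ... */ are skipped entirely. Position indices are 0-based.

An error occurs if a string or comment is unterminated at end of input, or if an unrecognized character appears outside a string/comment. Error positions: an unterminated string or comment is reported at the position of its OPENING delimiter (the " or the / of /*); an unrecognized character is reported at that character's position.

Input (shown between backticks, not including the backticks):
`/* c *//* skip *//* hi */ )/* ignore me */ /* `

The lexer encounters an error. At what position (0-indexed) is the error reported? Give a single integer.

Answer: 43

Derivation:
pos=0: enter COMMENT mode (saw '/*')
exit COMMENT mode (now at pos=7)
pos=7: enter COMMENT mode (saw '/*')
exit COMMENT mode (now at pos=17)
pos=17: enter COMMENT mode (saw '/*')
exit COMMENT mode (now at pos=25)
pos=26: emit RPAREN ')'
pos=27: enter COMMENT mode (saw '/*')
exit COMMENT mode (now at pos=42)
pos=43: enter COMMENT mode (saw '/*')
pos=43: ERROR — unterminated comment (reached EOF)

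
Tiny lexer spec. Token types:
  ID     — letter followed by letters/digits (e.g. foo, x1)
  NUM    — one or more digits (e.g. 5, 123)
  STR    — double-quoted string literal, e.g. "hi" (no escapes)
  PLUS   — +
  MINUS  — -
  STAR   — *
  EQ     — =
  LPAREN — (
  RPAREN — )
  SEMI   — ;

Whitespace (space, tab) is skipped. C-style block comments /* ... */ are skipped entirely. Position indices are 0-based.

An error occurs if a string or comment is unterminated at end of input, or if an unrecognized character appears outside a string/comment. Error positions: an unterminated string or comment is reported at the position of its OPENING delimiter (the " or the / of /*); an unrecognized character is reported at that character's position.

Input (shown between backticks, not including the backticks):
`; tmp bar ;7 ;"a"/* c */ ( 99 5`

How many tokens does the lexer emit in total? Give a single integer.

Answer: 10

Derivation:
pos=0: emit SEMI ';'
pos=2: emit ID 'tmp' (now at pos=5)
pos=6: emit ID 'bar' (now at pos=9)
pos=10: emit SEMI ';'
pos=11: emit NUM '7' (now at pos=12)
pos=13: emit SEMI ';'
pos=14: enter STRING mode
pos=14: emit STR "a" (now at pos=17)
pos=17: enter COMMENT mode (saw '/*')
exit COMMENT mode (now at pos=24)
pos=25: emit LPAREN '('
pos=27: emit NUM '99' (now at pos=29)
pos=30: emit NUM '5' (now at pos=31)
DONE. 10 tokens: [SEMI, ID, ID, SEMI, NUM, SEMI, STR, LPAREN, NUM, NUM]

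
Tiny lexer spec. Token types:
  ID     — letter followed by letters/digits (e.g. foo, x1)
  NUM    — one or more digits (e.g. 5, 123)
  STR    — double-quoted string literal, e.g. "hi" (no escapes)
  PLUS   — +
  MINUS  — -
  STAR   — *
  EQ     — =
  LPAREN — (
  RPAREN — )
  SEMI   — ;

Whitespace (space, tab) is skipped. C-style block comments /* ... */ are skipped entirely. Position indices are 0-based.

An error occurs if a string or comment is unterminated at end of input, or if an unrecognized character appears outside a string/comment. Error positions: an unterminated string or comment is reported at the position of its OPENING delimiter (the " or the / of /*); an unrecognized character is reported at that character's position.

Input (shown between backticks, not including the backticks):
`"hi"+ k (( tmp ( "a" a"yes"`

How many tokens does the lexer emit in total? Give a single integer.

pos=0: enter STRING mode
pos=0: emit STR "hi" (now at pos=4)
pos=4: emit PLUS '+'
pos=6: emit ID 'k' (now at pos=7)
pos=8: emit LPAREN '('
pos=9: emit LPAREN '('
pos=11: emit ID 'tmp' (now at pos=14)
pos=15: emit LPAREN '('
pos=17: enter STRING mode
pos=17: emit STR "a" (now at pos=20)
pos=21: emit ID 'a' (now at pos=22)
pos=22: enter STRING mode
pos=22: emit STR "yes" (now at pos=27)
DONE. 10 tokens: [STR, PLUS, ID, LPAREN, LPAREN, ID, LPAREN, STR, ID, STR]

Answer: 10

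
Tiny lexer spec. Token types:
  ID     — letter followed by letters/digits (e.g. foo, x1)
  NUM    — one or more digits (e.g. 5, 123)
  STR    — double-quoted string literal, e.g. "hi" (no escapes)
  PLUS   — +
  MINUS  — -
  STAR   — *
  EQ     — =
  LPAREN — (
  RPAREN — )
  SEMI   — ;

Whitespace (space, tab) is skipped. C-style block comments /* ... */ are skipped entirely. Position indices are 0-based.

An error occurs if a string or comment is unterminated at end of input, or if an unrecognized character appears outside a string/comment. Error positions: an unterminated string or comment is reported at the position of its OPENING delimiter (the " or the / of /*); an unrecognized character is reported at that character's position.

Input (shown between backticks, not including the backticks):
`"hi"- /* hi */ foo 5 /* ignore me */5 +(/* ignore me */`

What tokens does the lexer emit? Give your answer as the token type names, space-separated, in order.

pos=0: enter STRING mode
pos=0: emit STR "hi" (now at pos=4)
pos=4: emit MINUS '-'
pos=6: enter COMMENT mode (saw '/*')
exit COMMENT mode (now at pos=14)
pos=15: emit ID 'foo' (now at pos=18)
pos=19: emit NUM '5' (now at pos=20)
pos=21: enter COMMENT mode (saw '/*')
exit COMMENT mode (now at pos=36)
pos=36: emit NUM '5' (now at pos=37)
pos=38: emit PLUS '+'
pos=39: emit LPAREN '('
pos=40: enter COMMENT mode (saw '/*')
exit COMMENT mode (now at pos=55)
DONE. 7 tokens: [STR, MINUS, ID, NUM, NUM, PLUS, LPAREN]

Answer: STR MINUS ID NUM NUM PLUS LPAREN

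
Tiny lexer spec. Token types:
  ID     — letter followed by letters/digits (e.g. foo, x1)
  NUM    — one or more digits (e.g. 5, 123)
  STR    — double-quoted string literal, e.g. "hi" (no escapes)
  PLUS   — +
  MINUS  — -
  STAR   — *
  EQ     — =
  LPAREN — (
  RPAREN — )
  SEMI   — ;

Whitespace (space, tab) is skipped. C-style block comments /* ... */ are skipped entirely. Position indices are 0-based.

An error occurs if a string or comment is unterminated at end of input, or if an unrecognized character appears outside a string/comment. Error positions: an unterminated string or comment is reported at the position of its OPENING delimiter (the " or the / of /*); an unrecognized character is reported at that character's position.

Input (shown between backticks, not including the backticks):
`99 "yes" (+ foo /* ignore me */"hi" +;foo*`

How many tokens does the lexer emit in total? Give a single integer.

Answer: 10

Derivation:
pos=0: emit NUM '99' (now at pos=2)
pos=3: enter STRING mode
pos=3: emit STR "yes" (now at pos=8)
pos=9: emit LPAREN '('
pos=10: emit PLUS '+'
pos=12: emit ID 'foo' (now at pos=15)
pos=16: enter COMMENT mode (saw '/*')
exit COMMENT mode (now at pos=31)
pos=31: enter STRING mode
pos=31: emit STR "hi" (now at pos=35)
pos=36: emit PLUS '+'
pos=37: emit SEMI ';'
pos=38: emit ID 'foo' (now at pos=41)
pos=41: emit STAR '*'
DONE. 10 tokens: [NUM, STR, LPAREN, PLUS, ID, STR, PLUS, SEMI, ID, STAR]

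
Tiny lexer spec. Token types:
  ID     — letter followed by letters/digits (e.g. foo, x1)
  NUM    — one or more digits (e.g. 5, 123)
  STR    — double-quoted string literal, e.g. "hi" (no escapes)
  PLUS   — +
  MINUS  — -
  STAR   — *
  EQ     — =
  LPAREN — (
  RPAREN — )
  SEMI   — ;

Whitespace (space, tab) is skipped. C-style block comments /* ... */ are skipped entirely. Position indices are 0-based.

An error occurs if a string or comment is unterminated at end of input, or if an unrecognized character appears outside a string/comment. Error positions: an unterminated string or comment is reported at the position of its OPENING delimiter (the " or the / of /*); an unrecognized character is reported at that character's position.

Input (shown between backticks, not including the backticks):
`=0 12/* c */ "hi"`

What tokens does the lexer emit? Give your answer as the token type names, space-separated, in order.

pos=0: emit EQ '='
pos=1: emit NUM '0' (now at pos=2)
pos=3: emit NUM '12' (now at pos=5)
pos=5: enter COMMENT mode (saw '/*')
exit COMMENT mode (now at pos=12)
pos=13: enter STRING mode
pos=13: emit STR "hi" (now at pos=17)
DONE. 4 tokens: [EQ, NUM, NUM, STR]

Answer: EQ NUM NUM STR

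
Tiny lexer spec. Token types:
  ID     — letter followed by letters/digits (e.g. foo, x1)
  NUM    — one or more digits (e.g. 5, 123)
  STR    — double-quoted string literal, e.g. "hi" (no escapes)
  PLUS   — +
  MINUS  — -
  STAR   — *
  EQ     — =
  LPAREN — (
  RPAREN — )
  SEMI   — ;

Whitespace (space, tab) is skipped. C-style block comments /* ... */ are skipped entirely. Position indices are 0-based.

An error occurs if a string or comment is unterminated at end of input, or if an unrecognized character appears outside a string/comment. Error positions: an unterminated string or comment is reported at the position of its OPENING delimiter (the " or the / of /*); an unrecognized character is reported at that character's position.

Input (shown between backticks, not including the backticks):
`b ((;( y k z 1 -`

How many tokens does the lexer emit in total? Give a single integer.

Answer: 10

Derivation:
pos=0: emit ID 'b' (now at pos=1)
pos=2: emit LPAREN '('
pos=3: emit LPAREN '('
pos=4: emit SEMI ';'
pos=5: emit LPAREN '('
pos=7: emit ID 'y' (now at pos=8)
pos=9: emit ID 'k' (now at pos=10)
pos=11: emit ID 'z' (now at pos=12)
pos=13: emit NUM '1' (now at pos=14)
pos=15: emit MINUS '-'
DONE. 10 tokens: [ID, LPAREN, LPAREN, SEMI, LPAREN, ID, ID, ID, NUM, MINUS]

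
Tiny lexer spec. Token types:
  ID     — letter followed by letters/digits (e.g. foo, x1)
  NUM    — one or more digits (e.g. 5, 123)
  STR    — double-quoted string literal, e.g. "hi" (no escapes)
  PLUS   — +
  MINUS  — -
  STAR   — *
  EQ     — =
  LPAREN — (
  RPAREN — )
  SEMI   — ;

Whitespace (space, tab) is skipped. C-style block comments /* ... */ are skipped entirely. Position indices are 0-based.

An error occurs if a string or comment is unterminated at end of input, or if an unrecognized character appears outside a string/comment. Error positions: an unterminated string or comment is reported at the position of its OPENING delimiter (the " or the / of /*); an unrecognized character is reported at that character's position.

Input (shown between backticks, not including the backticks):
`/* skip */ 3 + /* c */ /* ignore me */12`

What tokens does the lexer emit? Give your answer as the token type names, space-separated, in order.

Answer: NUM PLUS NUM

Derivation:
pos=0: enter COMMENT mode (saw '/*')
exit COMMENT mode (now at pos=10)
pos=11: emit NUM '3' (now at pos=12)
pos=13: emit PLUS '+'
pos=15: enter COMMENT mode (saw '/*')
exit COMMENT mode (now at pos=22)
pos=23: enter COMMENT mode (saw '/*')
exit COMMENT mode (now at pos=38)
pos=38: emit NUM '12' (now at pos=40)
DONE. 3 tokens: [NUM, PLUS, NUM]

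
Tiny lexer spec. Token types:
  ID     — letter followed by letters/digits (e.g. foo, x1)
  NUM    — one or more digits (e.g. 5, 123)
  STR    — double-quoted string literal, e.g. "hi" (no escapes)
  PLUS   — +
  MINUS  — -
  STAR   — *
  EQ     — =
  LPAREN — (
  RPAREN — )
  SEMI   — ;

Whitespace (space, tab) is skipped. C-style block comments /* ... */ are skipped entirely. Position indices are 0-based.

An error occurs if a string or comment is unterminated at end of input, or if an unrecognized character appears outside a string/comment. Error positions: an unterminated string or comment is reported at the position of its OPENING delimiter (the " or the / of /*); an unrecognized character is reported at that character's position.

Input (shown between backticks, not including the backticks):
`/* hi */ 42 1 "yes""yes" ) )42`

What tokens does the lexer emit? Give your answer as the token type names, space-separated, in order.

pos=0: enter COMMENT mode (saw '/*')
exit COMMENT mode (now at pos=8)
pos=9: emit NUM '42' (now at pos=11)
pos=12: emit NUM '1' (now at pos=13)
pos=14: enter STRING mode
pos=14: emit STR "yes" (now at pos=19)
pos=19: enter STRING mode
pos=19: emit STR "yes" (now at pos=24)
pos=25: emit RPAREN ')'
pos=27: emit RPAREN ')'
pos=28: emit NUM '42' (now at pos=30)
DONE. 7 tokens: [NUM, NUM, STR, STR, RPAREN, RPAREN, NUM]

Answer: NUM NUM STR STR RPAREN RPAREN NUM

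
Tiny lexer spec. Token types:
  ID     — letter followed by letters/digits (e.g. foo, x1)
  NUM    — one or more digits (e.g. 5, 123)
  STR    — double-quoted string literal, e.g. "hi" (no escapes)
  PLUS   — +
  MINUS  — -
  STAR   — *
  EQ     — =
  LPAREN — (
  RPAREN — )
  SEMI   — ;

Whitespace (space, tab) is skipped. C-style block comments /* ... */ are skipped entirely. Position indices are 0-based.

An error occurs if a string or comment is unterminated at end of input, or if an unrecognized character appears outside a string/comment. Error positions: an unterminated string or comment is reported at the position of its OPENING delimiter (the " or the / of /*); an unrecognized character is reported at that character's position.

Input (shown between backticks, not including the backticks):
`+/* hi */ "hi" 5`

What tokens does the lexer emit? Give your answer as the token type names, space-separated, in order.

pos=0: emit PLUS '+'
pos=1: enter COMMENT mode (saw '/*')
exit COMMENT mode (now at pos=9)
pos=10: enter STRING mode
pos=10: emit STR "hi" (now at pos=14)
pos=15: emit NUM '5' (now at pos=16)
DONE. 3 tokens: [PLUS, STR, NUM]

Answer: PLUS STR NUM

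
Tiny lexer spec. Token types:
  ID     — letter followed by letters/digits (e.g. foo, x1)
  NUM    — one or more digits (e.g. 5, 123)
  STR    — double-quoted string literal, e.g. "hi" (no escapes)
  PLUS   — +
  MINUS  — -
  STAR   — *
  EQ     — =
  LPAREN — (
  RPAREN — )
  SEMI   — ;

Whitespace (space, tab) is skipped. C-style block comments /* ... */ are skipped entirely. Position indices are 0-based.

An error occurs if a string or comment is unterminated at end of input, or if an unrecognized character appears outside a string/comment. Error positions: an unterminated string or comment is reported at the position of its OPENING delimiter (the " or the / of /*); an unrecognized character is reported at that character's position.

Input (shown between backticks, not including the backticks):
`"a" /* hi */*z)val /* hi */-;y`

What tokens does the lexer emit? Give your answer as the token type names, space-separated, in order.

pos=0: enter STRING mode
pos=0: emit STR "a" (now at pos=3)
pos=4: enter COMMENT mode (saw '/*')
exit COMMENT mode (now at pos=12)
pos=12: emit STAR '*'
pos=13: emit ID 'z' (now at pos=14)
pos=14: emit RPAREN ')'
pos=15: emit ID 'val' (now at pos=18)
pos=19: enter COMMENT mode (saw '/*')
exit COMMENT mode (now at pos=27)
pos=27: emit MINUS '-'
pos=28: emit SEMI ';'
pos=29: emit ID 'y' (now at pos=30)
DONE. 8 tokens: [STR, STAR, ID, RPAREN, ID, MINUS, SEMI, ID]

Answer: STR STAR ID RPAREN ID MINUS SEMI ID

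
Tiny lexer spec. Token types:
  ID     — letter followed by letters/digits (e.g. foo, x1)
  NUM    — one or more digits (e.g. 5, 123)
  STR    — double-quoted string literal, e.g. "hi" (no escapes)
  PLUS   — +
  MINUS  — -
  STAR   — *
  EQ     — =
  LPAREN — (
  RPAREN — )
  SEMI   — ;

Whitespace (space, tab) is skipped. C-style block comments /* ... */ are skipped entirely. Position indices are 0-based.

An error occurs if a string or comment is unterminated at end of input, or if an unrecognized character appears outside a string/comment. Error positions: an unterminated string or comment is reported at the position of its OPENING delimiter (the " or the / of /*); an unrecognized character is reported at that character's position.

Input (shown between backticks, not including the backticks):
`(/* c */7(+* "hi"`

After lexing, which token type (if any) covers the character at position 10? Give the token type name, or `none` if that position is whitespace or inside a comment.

Answer: PLUS

Derivation:
pos=0: emit LPAREN '('
pos=1: enter COMMENT mode (saw '/*')
exit COMMENT mode (now at pos=8)
pos=8: emit NUM '7' (now at pos=9)
pos=9: emit LPAREN '('
pos=10: emit PLUS '+'
pos=11: emit STAR '*'
pos=13: enter STRING mode
pos=13: emit STR "hi" (now at pos=17)
DONE. 6 tokens: [LPAREN, NUM, LPAREN, PLUS, STAR, STR]
Position 10: char is '+' -> PLUS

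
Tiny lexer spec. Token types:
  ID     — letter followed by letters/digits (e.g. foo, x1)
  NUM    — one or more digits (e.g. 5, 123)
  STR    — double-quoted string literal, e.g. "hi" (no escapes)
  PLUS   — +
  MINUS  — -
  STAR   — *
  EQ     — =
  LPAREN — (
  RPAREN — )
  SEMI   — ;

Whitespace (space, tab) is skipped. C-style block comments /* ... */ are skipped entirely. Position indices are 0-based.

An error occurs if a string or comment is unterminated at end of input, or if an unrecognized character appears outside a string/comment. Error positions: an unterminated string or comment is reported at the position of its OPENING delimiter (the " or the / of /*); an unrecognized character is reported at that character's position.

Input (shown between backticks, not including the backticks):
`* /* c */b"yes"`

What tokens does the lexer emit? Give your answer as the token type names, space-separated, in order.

pos=0: emit STAR '*'
pos=2: enter COMMENT mode (saw '/*')
exit COMMENT mode (now at pos=9)
pos=9: emit ID 'b' (now at pos=10)
pos=10: enter STRING mode
pos=10: emit STR "yes" (now at pos=15)
DONE. 3 tokens: [STAR, ID, STR]

Answer: STAR ID STR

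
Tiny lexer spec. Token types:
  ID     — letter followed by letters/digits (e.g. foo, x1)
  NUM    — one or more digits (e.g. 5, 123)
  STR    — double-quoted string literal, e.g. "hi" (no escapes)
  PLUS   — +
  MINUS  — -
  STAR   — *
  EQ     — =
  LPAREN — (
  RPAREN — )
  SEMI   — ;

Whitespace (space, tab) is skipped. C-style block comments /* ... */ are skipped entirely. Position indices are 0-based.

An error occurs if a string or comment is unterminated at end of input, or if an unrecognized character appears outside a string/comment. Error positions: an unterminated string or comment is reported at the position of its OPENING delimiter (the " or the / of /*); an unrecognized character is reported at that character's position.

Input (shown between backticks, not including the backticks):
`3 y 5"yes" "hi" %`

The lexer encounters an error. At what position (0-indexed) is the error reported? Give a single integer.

pos=0: emit NUM '3' (now at pos=1)
pos=2: emit ID 'y' (now at pos=3)
pos=4: emit NUM '5' (now at pos=5)
pos=5: enter STRING mode
pos=5: emit STR "yes" (now at pos=10)
pos=11: enter STRING mode
pos=11: emit STR "hi" (now at pos=15)
pos=16: ERROR — unrecognized char '%'

Answer: 16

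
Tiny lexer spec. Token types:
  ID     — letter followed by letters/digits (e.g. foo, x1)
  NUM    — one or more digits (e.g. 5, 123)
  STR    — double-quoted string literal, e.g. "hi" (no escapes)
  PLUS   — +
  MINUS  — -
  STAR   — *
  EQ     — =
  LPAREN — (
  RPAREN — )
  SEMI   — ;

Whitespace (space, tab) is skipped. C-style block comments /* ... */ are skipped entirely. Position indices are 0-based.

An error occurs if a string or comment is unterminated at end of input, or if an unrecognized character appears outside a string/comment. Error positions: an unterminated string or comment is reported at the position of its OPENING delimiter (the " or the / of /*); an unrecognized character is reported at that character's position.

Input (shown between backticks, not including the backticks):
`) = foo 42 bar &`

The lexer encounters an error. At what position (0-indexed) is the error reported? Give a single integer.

Answer: 15

Derivation:
pos=0: emit RPAREN ')'
pos=2: emit EQ '='
pos=4: emit ID 'foo' (now at pos=7)
pos=8: emit NUM '42' (now at pos=10)
pos=11: emit ID 'bar' (now at pos=14)
pos=15: ERROR — unrecognized char '&'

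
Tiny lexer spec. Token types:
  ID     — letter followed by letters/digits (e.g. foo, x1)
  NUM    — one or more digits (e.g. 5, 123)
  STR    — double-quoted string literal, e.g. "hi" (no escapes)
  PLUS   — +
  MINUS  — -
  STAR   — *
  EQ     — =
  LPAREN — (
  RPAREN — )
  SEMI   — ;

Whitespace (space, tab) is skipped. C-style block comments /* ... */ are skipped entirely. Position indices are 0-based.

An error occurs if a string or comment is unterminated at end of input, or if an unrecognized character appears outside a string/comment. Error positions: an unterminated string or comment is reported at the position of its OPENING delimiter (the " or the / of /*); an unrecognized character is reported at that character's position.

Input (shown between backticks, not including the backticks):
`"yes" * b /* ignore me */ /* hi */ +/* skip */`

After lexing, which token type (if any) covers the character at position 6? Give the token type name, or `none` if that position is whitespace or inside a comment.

pos=0: enter STRING mode
pos=0: emit STR "yes" (now at pos=5)
pos=6: emit STAR '*'
pos=8: emit ID 'b' (now at pos=9)
pos=10: enter COMMENT mode (saw '/*')
exit COMMENT mode (now at pos=25)
pos=26: enter COMMENT mode (saw '/*')
exit COMMENT mode (now at pos=34)
pos=35: emit PLUS '+'
pos=36: enter COMMENT mode (saw '/*')
exit COMMENT mode (now at pos=46)
DONE. 4 tokens: [STR, STAR, ID, PLUS]
Position 6: char is '*' -> STAR

Answer: STAR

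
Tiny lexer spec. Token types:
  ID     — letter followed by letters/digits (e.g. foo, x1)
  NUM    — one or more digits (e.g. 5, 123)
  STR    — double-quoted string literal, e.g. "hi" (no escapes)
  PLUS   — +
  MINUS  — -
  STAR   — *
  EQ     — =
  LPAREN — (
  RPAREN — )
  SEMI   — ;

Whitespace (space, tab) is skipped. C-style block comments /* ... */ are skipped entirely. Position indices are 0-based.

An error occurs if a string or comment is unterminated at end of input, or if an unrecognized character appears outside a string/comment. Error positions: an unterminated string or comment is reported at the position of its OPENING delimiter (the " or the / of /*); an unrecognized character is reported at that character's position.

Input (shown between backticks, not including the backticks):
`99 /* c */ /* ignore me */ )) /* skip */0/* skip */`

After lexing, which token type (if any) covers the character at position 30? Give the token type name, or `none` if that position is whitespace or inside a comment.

pos=0: emit NUM '99' (now at pos=2)
pos=3: enter COMMENT mode (saw '/*')
exit COMMENT mode (now at pos=10)
pos=11: enter COMMENT mode (saw '/*')
exit COMMENT mode (now at pos=26)
pos=27: emit RPAREN ')'
pos=28: emit RPAREN ')'
pos=30: enter COMMENT mode (saw '/*')
exit COMMENT mode (now at pos=40)
pos=40: emit NUM '0' (now at pos=41)
pos=41: enter COMMENT mode (saw '/*')
exit COMMENT mode (now at pos=51)
DONE. 4 tokens: [NUM, RPAREN, RPAREN, NUM]
Position 30: char is '/' -> none

Answer: none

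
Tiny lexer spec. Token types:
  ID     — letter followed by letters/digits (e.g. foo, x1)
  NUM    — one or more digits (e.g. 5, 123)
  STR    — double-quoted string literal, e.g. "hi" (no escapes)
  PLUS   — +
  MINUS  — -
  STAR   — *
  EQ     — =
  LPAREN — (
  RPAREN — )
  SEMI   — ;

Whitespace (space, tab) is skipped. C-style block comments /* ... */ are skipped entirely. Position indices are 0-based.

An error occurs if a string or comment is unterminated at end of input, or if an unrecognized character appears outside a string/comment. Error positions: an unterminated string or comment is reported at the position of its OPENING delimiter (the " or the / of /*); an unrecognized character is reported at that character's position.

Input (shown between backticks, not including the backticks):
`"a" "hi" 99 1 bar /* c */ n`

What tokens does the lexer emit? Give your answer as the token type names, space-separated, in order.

pos=0: enter STRING mode
pos=0: emit STR "a" (now at pos=3)
pos=4: enter STRING mode
pos=4: emit STR "hi" (now at pos=8)
pos=9: emit NUM '99' (now at pos=11)
pos=12: emit NUM '1' (now at pos=13)
pos=14: emit ID 'bar' (now at pos=17)
pos=18: enter COMMENT mode (saw '/*')
exit COMMENT mode (now at pos=25)
pos=26: emit ID 'n' (now at pos=27)
DONE. 6 tokens: [STR, STR, NUM, NUM, ID, ID]

Answer: STR STR NUM NUM ID ID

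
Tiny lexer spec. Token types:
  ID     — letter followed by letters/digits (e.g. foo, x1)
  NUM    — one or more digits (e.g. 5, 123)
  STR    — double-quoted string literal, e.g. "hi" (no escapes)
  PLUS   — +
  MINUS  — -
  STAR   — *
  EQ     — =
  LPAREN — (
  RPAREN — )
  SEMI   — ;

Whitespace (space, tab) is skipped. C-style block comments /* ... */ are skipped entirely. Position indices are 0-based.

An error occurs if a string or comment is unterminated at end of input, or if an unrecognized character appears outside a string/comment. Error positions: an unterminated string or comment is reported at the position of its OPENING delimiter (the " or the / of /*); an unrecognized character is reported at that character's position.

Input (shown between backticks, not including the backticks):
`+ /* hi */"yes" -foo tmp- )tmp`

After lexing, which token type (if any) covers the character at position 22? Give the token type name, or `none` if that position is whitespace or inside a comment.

Answer: ID

Derivation:
pos=0: emit PLUS '+'
pos=2: enter COMMENT mode (saw '/*')
exit COMMENT mode (now at pos=10)
pos=10: enter STRING mode
pos=10: emit STR "yes" (now at pos=15)
pos=16: emit MINUS '-'
pos=17: emit ID 'foo' (now at pos=20)
pos=21: emit ID 'tmp' (now at pos=24)
pos=24: emit MINUS '-'
pos=26: emit RPAREN ')'
pos=27: emit ID 'tmp' (now at pos=30)
DONE. 8 tokens: [PLUS, STR, MINUS, ID, ID, MINUS, RPAREN, ID]
Position 22: char is 'm' -> ID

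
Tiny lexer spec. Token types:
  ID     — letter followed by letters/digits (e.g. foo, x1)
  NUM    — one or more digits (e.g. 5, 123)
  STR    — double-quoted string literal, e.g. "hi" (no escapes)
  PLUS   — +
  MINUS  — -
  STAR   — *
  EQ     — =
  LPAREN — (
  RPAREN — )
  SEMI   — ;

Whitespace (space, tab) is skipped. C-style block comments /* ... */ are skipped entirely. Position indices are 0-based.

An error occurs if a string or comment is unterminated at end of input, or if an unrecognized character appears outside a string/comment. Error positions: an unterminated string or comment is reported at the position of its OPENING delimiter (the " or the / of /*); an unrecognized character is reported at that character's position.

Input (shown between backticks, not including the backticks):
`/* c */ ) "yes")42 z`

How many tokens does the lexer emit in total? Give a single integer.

pos=0: enter COMMENT mode (saw '/*')
exit COMMENT mode (now at pos=7)
pos=8: emit RPAREN ')'
pos=10: enter STRING mode
pos=10: emit STR "yes" (now at pos=15)
pos=15: emit RPAREN ')'
pos=16: emit NUM '42' (now at pos=18)
pos=19: emit ID 'z' (now at pos=20)
DONE. 5 tokens: [RPAREN, STR, RPAREN, NUM, ID]

Answer: 5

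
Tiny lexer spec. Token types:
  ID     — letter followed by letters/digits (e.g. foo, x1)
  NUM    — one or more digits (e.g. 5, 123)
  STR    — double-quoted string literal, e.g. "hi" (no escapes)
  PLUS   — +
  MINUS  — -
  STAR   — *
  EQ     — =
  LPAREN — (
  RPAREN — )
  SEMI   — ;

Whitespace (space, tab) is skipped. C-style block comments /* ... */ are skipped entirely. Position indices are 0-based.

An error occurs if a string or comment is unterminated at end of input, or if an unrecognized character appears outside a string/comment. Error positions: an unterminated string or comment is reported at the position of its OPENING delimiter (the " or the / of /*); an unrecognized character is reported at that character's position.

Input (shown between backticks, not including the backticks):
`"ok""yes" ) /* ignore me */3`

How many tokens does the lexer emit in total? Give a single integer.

Answer: 4

Derivation:
pos=0: enter STRING mode
pos=0: emit STR "ok" (now at pos=4)
pos=4: enter STRING mode
pos=4: emit STR "yes" (now at pos=9)
pos=10: emit RPAREN ')'
pos=12: enter COMMENT mode (saw '/*')
exit COMMENT mode (now at pos=27)
pos=27: emit NUM '3' (now at pos=28)
DONE. 4 tokens: [STR, STR, RPAREN, NUM]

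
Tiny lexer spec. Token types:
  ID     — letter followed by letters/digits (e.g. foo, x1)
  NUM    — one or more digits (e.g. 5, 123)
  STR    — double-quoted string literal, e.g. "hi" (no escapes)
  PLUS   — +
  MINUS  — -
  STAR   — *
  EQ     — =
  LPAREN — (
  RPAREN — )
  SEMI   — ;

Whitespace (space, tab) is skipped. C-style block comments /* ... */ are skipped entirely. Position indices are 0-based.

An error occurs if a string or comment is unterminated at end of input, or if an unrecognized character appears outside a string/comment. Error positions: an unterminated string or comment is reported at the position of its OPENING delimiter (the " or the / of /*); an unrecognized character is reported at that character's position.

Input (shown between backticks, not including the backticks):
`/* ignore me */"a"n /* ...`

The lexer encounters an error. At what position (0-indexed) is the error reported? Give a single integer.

Answer: 20

Derivation:
pos=0: enter COMMENT mode (saw '/*')
exit COMMENT mode (now at pos=15)
pos=15: enter STRING mode
pos=15: emit STR "a" (now at pos=18)
pos=18: emit ID 'n' (now at pos=19)
pos=20: enter COMMENT mode (saw '/*')
pos=20: ERROR — unterminated comment (reached EOF)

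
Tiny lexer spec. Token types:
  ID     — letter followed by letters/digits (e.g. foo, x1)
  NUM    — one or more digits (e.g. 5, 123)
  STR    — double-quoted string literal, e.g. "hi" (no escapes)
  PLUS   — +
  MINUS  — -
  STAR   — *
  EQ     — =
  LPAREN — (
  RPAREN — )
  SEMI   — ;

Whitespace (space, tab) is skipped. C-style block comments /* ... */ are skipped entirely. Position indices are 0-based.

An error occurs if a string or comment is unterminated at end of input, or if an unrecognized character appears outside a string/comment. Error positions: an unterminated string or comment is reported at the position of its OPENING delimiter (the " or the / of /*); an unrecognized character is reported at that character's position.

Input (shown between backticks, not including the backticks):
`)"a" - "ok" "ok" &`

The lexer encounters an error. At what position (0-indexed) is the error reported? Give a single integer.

pos=0: emit RPAREN ')'
pos=1: enter STRING mode
pos=1: emit STR "a" (now at pos=4)
pos=5: emit MINUS '-'
pos=7: enter STRING mode
pos=7: emit STR "ok" (now at pos=11)
pos=12: enter STRING mode
pos=12: emit STR "ok" (now at pos=16)
pos=17: ERROR — unrecognized char '&'

Answer: 17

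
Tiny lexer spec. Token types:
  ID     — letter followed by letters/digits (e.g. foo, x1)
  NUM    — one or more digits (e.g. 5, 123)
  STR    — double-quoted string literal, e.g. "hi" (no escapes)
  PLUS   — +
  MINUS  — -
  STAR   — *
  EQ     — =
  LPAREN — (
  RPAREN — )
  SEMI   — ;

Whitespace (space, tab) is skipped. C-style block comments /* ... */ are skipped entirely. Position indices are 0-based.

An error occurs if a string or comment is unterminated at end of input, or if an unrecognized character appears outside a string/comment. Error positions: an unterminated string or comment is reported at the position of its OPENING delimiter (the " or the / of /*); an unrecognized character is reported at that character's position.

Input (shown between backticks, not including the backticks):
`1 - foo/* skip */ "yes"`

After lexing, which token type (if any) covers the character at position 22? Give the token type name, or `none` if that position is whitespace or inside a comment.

pos=0: emit NUM '1' (now at pos=1)
pos=2: emit MINUS '-'
pos=4: emit ID 'foo' (now at pos=7)
pos=7: enter COMMENT mode (saw '/*')
exit COMMENT mode (now at pos=17)
pos=18: enter STRING mode
pos=18: emit STR "yes" (now at pos=23)
DONE. 4 tokens: [NUM, MINUS, ID, STR]
Position 22: char is '"' -> STR

Answer: STR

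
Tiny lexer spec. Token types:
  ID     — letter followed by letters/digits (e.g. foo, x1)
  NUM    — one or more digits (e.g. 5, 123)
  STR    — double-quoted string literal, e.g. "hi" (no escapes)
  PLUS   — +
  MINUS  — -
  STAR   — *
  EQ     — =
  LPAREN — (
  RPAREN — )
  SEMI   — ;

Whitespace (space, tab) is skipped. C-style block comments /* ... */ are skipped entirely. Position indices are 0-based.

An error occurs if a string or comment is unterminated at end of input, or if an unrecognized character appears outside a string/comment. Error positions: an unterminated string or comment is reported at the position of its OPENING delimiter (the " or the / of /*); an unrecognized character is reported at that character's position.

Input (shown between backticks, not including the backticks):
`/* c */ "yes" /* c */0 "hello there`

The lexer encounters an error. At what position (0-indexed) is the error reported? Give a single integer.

Answer: 23

Derivation:
pos=0: enter COMMENT mode (saw '/*')
exit COMMENT mode (now at pos=7)
pos=8: enter STRING mode
pos=8: emit STR "yes" (now at pos=13)
pos=14: enter COMMENT mode (saw '/*')
exit COMMENT mode (now at pos=21)
pos=21: emit NUM '0' (now at pos=22)
pos=23: enter STRING mode
pos=23: ERROR — unterminated string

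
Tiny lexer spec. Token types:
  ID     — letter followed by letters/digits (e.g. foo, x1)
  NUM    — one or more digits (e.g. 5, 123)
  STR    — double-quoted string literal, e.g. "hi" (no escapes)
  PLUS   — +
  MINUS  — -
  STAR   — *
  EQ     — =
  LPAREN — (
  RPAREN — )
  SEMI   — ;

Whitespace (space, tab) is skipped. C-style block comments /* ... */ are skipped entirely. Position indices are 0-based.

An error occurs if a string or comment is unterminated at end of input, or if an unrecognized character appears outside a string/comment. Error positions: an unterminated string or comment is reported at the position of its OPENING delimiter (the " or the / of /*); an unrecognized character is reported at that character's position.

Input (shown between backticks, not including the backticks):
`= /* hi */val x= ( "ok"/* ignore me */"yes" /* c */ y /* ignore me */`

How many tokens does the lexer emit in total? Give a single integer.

pos=0: emit EQ '='
pos=2: enter COMMENT mode (saw '/*')
exit COMMENT mode (now at pos=10)
pos=10: emit ID 'val' (now at pos=13)
pos=14: emit ID 'x' (now at pos=15)
pos=15: emit EQ '='
pos=17: emit LPAREN '('
pos=19: enter STRING mode
pos=19: emit STR "ok" (now at pos=23)
pos=23: enter COMMENT mode (saw '/*')
exit COMMENT mode (now at pos=38)
pos=38: enter STRING mode
pos=38: emit STR "yes" (now at pos=43)
pos=44: enter COMMENT mode (saw '/*')
exit COMMENT mode (now at pos=51)
pos=52: emit ID 'y' (now at pos=53)
pos=54: enter COMMENT mode (saw '/*')
exit COMMENT mode (now at pos=69)
DONE. 8 tokens: [EQ, ID, ID, EQ, LPAREN, STR, STR, ID]

Answer: 8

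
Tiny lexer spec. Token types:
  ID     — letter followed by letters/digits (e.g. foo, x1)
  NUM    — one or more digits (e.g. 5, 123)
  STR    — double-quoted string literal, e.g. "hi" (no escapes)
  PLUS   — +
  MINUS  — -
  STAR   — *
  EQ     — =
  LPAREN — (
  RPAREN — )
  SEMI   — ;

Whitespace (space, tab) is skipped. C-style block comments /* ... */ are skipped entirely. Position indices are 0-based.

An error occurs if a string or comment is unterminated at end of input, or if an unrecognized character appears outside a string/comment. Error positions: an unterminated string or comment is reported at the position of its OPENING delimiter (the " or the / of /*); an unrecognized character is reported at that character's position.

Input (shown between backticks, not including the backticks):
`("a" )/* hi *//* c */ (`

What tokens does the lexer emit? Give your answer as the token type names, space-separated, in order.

Answer: LPAREN STR RPAREN LPAREN

Derivation:
pos=0: emit LPAREN '('
pos=1: enter STRING mode
pos=1: emit STR "a" (now at pos=4)
pos=5: emit RPAREN ')'
pos=6: enter COMMENT mode (saw '/*')
exit COMMENT mode (now at pos=14)
pos=14: enter COMMENT mode (saw '/*')
exit COMMENT mode (now at pos=21)
pos=22: emit LPAREN '('
DONE. 4 tokens: [LPAREN, STR, RPAREN, LPAREN]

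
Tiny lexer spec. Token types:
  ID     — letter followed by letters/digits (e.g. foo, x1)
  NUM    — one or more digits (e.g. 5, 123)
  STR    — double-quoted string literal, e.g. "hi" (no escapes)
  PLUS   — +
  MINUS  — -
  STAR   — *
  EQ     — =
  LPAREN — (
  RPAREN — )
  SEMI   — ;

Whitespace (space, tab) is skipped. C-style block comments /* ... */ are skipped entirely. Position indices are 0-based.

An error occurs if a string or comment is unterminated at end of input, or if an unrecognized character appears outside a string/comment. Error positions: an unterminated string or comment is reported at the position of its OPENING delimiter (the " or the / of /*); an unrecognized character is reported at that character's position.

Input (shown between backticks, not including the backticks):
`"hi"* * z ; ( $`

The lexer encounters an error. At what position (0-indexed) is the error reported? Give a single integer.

Answer: 14

Derivation:
pos=0: enter STRING mode
pos=0: emit STR "hi" (now at pos=4)
pos=4: emit STAR '*'
pos=6: emit STAR '*'
pos=8: emit ID 'z' (now at pos=9)
pos=10: emit SEMI ';'
pos=12: emit LPAREN '('
pos=14: ERROR — unrecognized char '$'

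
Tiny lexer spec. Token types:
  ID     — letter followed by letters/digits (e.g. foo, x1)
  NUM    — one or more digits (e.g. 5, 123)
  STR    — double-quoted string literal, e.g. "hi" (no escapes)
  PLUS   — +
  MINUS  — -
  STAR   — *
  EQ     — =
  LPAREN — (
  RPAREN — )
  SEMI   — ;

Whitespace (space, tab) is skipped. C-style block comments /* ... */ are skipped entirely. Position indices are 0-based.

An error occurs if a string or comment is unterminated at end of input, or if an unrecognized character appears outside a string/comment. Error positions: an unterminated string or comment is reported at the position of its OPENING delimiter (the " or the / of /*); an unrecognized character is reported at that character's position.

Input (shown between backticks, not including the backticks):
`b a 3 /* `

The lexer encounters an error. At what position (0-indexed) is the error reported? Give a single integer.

pos=0: emit ID 'b' (now at pos=1)
pos=2: emit ID 'a' (now at pos=3)
pos=4: emit NUM '3' (now at pos=5)
pos=6: enter COMMENT mode (saw '/*')
pos=6: ERROR — unterminated comment (reached EOF)

Answer: 6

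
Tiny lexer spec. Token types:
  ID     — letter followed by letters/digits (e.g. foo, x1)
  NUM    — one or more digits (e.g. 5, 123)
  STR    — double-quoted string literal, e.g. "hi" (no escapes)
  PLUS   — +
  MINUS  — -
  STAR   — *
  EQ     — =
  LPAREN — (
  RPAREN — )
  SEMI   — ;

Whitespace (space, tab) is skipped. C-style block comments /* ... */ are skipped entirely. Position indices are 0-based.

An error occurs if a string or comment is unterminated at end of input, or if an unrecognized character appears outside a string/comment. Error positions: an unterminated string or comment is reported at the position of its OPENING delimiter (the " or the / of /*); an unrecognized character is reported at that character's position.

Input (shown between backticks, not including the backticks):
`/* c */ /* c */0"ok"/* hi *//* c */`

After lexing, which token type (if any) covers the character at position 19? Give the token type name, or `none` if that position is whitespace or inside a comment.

Answer: STR

Derivation:
pos=0: enter COMMENT mode (saw '/*')
exit COMMENT mode (now at pos=7)
pos=8: enter COMMENT mode (saw '/*')
exit COMMENT mode (now at pos=15)
pos=15: emit NUM '0' (now at pos=16)
pos=16: enter STRING mode
pos=16: emit STR "ok" (now at pos=20)
pos=20: enter COMMENT mode (saw '/*')
exit COMMENT mode (now at pos=28)
pos=28: enter COMMENT mode (saw '/*')
exit COMMENT mode (now at pos=35)
DONE. 2 tokens: [NUM, STR]
Position 19: char is '"' -> STR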